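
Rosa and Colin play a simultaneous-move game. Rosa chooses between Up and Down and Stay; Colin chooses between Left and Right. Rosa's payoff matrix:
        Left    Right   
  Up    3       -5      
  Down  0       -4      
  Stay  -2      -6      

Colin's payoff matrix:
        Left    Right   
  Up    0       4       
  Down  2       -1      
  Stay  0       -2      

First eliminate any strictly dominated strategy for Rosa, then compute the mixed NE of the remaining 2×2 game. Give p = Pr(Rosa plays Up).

p = 3/7

Rosa's strategy Stay is strictly dominated by Down: 0 > -2 and -4 > -6. Eliminate Stay.
For Colin to be willing to mix, Colin must be indifferent between Left and Right, which pins down Rosa's mix.
  Colin's payoff to Left: p·0 + (1−p)·2 = -2p + 2
  Colin's payoff to Right: p·4 + (1−p)·(-1) = 5p - 1
  -2p + 2 = 5p - 1  ⇒  -7p = -3  ⇒  p = 3/7.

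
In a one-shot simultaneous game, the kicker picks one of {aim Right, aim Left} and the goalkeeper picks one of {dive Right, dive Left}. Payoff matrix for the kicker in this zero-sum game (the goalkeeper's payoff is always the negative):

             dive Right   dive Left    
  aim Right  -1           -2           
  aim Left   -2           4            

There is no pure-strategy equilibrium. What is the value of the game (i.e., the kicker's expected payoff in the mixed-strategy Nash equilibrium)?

For the kicker to be willing to mix, the kicker must be indifferent between aim Right and aim Left, which pins down the goalkeeper's mix.
  the kicker's expected payoff from aim Right: q·(-1) + (1−q)·(-2) = q - 2
  the kicker's expected payoff from aim Left: q·(-2) + (1−q)·4 = -6q + 4
  q - 2 = -6q + 4  ⇒  7q = 6  ⇒  q = 6/7.
The value is the kicker's expected payoff against this mix (using aim Right): (6/7)·(-1) + (1/7)·(-2) = -8/7.

v = -8/7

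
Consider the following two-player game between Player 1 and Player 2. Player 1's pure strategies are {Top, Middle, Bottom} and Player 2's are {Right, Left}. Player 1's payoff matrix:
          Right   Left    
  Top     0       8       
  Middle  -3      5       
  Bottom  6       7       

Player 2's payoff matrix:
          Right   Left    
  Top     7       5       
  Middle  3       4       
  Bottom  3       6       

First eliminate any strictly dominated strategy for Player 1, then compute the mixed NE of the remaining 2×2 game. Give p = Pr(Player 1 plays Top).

p = 3/5

Player 1's strategy Middle is strictly dominated by Top: 0 > -3 and 8 > 5. Eliminate Middle.
For Player 2 to be willing to mix, Player 2 must be indifferent between Right and Left, which pins down Player 1's mix.
  Player 2's payoff from Right: p·7 + (1−p)·3 = 4p + 3
  Player 2's payoff from Left: p·5 + (1−p)·6 = -p + 6
  4p + 3 = -p + 6  ⇒  5p = 3  ⇒  p = 3/5.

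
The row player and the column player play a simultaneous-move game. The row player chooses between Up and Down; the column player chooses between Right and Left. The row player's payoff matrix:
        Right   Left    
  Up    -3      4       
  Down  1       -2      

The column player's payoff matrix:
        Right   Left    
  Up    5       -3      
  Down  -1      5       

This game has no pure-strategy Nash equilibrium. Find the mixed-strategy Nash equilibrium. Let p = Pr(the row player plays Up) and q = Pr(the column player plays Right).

p = 3/7, q = 3/5

The column player's indifference between Right and Left determines the row player's mixing probability p:
  the column player's payoff to Right: p·5 + (1−p)·(-1) = 6p - 1
  the column player's payoff to Left: p·(-3) + (1−p)·5 = -8p + 5
  6p - 1 = -8p + 5  ⇒  14p = 6  ⇒  p = 3/7.
Set the row player's expected payoff from Up equal to that from Down:
  the row player's payoff from Up: q·(-3) + (1−q)·4 = -7q + 4
  the row player's payoff from Down: q·1 + (1−q)·(-2) = 3q - 2
  -7q + 4 = 3q - 2  ⇒  -10q = -6  ⇒  q = 3/5.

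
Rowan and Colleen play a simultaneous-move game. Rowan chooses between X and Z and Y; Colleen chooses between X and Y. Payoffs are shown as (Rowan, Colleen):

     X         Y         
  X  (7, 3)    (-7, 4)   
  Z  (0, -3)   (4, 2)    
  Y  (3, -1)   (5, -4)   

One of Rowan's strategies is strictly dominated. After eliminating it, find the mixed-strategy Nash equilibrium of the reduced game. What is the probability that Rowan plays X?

Rowan's strategy Z is strictly dominated by Y: 3 > 0 and 5 > 4. Eliminate Z.
For Colleen to be willing to mix, Colleen must be indifferent between X and Y, which pins down Rowan's mix.
  Colleen's payoff to X: p·3 + (1−p)·(-1) = 4p - 1
  Colleen's payoff to Y: p·4 + (1−p)·(-4) = 8p - 4
  4p - 1 = 8p - 4  ⇒  -4p = -3  ⇒  p = 3/4.

p = 3/4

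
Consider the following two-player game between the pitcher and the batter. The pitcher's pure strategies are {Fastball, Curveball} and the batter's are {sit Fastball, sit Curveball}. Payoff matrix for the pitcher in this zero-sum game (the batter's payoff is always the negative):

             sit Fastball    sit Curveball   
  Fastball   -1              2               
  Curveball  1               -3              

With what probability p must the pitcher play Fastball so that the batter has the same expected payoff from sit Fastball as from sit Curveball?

p = 4/7

Set the batter's expected payoff from sit Fastball equal to that from sit Curveball:
  the batter's expected payoff from sit Fastball: p·1 + (1−p)·(-1) = 2p - 1
  the batter's expected payoff from sit Curveball: p·(-2) + (1−p)·3 = -5p + 3
  2p - 1 = -5p + 3  ⇒  7p = 4  ⇒  p = 4/7.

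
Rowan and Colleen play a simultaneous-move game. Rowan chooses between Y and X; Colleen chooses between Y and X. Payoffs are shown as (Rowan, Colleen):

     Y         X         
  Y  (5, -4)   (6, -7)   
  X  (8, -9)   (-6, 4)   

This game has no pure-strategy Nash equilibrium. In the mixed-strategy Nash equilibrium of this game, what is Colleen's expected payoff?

Set Colleen's expected payoff from Y equal to that from X:
  Colleen's expected payoff from Y: p·(-4) + (1−p)·(-9) = 5p - 9
  Colleen's expected payoff from X: p·(-7) + (1−p)·4 = -11p + 4
  5p - 9 = -11p + 4  ⇒  16p = 13  ⇒  p = 13/16.
At equilibrium Colleen is indifferent across columns, so Colleen's payoff equals the payoff from Y: (13/16)·(-4) + (3/16)·(-9) = -79/16.

-79/16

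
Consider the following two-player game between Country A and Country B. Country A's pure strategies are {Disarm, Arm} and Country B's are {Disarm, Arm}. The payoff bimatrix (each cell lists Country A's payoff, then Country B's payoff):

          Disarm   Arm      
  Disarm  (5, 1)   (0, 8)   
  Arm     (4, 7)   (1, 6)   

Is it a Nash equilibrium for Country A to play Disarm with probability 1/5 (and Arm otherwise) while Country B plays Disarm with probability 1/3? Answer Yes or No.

Given Country A's mix p = 1/5, Country B's payoff from Disarm is 29/5 but from Arm is 32/5. Country B strictly prefers Arm, so Country B would not mix.
So the proposed profile is not a Nash equilibrium.

No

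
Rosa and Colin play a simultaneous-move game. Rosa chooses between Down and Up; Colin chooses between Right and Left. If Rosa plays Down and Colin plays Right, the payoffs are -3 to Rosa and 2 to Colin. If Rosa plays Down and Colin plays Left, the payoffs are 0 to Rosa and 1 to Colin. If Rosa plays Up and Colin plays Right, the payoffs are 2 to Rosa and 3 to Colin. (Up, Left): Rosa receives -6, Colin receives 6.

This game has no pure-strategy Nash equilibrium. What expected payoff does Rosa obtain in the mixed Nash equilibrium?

-18/11

For Rosa to be willing to mix, Rosa must be indifferent between Down and Up, which pins down Colin's mix.
  Rosa's payoff from Down: q·(-3) + (1−q)·0 = -3q
  Rosa's payoff from Up: q·2 + (1−q)·(-6) = 8q - 6
  -3q = 8q - 6  ⇒  -11q = -6  ⇒  q = 6/11.
At equilibrium Rosa is indifferent across rows, so Rosa's payoff equals the payoff from Down: (6/11)·(-3) + (5/11)·0 = -18/11.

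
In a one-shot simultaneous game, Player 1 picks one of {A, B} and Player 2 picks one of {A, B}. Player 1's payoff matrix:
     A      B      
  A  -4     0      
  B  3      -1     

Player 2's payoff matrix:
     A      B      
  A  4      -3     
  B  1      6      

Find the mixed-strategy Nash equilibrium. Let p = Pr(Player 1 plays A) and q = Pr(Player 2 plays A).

p = 5/12, q = 1/8

For Player 2 to be willing to mix, Player 2 must be indifferent between A and B, which pins down Player 1's mix.
  Player 2's payoff to A: p·4 + (1−p)·1 = 3p + 1
  Player 2's payoff to B: p·(-3) + (1−p)·6 = -9p + 6
  3p + 1 = -9p + 6  ⇒  12p = 5  ⇒  p = 5/12.
For Player 1 to be willing to mix, Player 1 must be indifferent between A and B, which pins down Player 2's mix.
  Player 1's payoff from A: q·(-4) + (1−q)·0 = -4q
  Player 1's payoff from B: q·3 + (1−q)·(-1) = 4q - 1
  -4q = 4q - 1  ⇒  -8q = -1  ⇒  q = 1/8.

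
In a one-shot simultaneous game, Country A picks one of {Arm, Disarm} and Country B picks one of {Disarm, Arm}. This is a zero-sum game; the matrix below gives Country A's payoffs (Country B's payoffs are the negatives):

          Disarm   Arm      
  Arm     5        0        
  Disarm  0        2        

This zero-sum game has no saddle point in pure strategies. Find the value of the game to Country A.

Country A's indifference between Arm and Disarm determines Country B's mixing probability q:
  Country A's expected payoff from Arm: q·5 + (1−q)·0 = 5q
  Country A's expected payoff from Disarm: q·0 + (1−q)·2 = -2q + 2
  5q = -2q + 2  ⇒  7q = 2  ⇒  q = 2/7.
The value is Country A's expected payoff against this mix (using Arm): (2/7)·5 + (5/7)·0 = 10/7.

v = 10/7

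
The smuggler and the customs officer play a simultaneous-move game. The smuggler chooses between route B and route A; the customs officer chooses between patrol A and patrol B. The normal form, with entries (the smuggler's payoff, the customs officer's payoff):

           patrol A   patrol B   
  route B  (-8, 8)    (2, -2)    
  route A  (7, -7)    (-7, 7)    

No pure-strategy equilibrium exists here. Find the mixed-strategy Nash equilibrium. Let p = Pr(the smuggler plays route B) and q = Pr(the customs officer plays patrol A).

The customs officer's indifference between patrol A and patrol B determines the smuggler's mixing probability p:
  the customs officer's payoff to patrol A: p·8 + (1−p)·(-7) = 15p - 7
  the customs officer's payoff to patrol B: p·(-2) + (1−p)·7 = -9p + 7
  15p - 7 = -9p + 7  ⇒  24p = 14  ⇒  p = 7/12.
The smuggler's indifference between route B and route A determines the customs officer's mixing probability q:
  the smuggler's payoff to route B: q·(-8) + (1−q)·2 = -10q + 2
  the smuggler's payoff to route A: q·7 + (1−q)·(-7) = 14q - 7
  -10q + 2 = 14q - 7  ⇒  -24q = -9  ⇒  q = 3/8.

p = 7/12, q = 3/8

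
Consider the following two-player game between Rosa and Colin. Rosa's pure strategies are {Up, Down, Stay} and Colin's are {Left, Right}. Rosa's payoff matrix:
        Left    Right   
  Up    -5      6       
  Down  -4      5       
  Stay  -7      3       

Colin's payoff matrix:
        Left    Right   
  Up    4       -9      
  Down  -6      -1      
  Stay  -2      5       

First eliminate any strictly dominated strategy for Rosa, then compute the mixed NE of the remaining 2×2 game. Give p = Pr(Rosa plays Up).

p = 5/18

Rosa's strategy Stay is strictly dominated by Up: -5 > -7 and 6 > 3. Eliminate Stay.
In a mixed equilibrium Colin is indifferent between Left and Right; this condition fixes p.
  Colin's payoff to Left: p·4 + (1−p)·(-6) = 10p - 6
  Colin's payoff to Right: p·(-9) + (1−p)·(-1) = -8p - 1
  10p - 6 = -8p - 1  ⇒  18p = 5  ⇒  p = 5/18.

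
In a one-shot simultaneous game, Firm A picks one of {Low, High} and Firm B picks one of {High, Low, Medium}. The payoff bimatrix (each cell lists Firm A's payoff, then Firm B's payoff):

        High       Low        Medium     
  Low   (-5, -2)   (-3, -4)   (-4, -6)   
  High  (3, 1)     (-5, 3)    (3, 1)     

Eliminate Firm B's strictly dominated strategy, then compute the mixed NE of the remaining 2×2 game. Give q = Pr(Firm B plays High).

Firm B's strategy Medium is strictly dominated by Low: -4 > -6 and 3 > 1. Eliminate Medium.
Set Firm A's expected payoff from Low equal to that from High:
  Firm A's payoff from Low: q·(-5) + (1−q)·(-3) = -2q - 3
  Firm A's payoff from High: q·3 + (1−q)·(-5) = 8q - 5
  -2q - 3 = 8q - 5  ⇒  -10q = -2  ⇒  q = 1/5.

q = 1/5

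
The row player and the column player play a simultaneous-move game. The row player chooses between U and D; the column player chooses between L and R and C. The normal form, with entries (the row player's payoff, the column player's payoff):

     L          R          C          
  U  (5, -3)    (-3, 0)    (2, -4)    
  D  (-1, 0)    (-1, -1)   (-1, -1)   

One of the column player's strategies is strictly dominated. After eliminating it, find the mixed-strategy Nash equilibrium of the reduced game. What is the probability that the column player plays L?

The column player's strategy C is strictly dominated by L: -3 > -4 and 0 > -1. Eliminate C.
In a mixed equilibrium the row player is indifferent between U and D; this condition fixes q.
  the row player's payoff to U: q·5 + (1−q)·(-3) = 8q - 3
  the row player's payoff to D: q·(-1) + (1−q)·(-1) = -1
  8q - 3 = -1  ⇒  8q = 2  ⇒  q = 1/4.

q = 1/4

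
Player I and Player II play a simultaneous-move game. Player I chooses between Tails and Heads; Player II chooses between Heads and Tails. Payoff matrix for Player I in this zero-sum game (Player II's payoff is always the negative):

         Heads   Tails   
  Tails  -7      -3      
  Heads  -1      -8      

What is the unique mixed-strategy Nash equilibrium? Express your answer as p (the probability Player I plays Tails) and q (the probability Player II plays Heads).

p = 7/11, q = 5/11

Player I's mix must leave Player II indifferent between Heads and Tails.
  Player II's payoff from Heads: p·7 + (1−p)·1 = 6p + 1
  Player II's payoff from Tails: p·3 + (1−p)·8 = -5p + 8
  6p + 1 = -5p + 8  ⇒  11p = 7  ⇒  p = 7/11.
In a mixed equilibrium Player I is indifferent between Tails and Heads; this condition fixes q.
  Player I's expected payoff from Tails: q·(-7) + (1−q)·(-3) = -4q - 3
  Player I's expected payoff from Heads: q·(-1) + (1−q)·(-8) = 7q - 8
  -4q - 3 = 7q - 8  ⇒  -11q = -5  ⇒  q = 5/11.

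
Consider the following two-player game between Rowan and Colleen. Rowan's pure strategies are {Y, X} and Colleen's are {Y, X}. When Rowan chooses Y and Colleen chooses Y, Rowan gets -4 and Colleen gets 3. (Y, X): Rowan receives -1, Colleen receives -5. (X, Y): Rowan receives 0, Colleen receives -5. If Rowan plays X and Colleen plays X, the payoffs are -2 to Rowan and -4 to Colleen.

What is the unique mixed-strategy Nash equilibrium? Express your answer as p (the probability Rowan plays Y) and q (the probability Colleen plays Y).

p = 1/9, q = 1/5

In a mixed equilibrium Colleen is indifferent between Y and X; this condition fixes p.
  Colleen's payoff from Y: p·3 + (1−p)·(-5) = 8p - 5
  Colleen's payoff from X: p·(-5) + (1−p)·(-4) = -p - 4
  8p - 5 = -p - 4  ⇒  9p = 1  ⇒  p = 1/9.
Colleen's mix must leave Rowan indifferent between Y and X.
  Rowan's payoff to Y: q·(-4) + (1−q)·(-1) = -3q - 1
  Rowan's payoff to X: q·0 + (1−q)·(-2) = 2q - 2
  -3q - 1 = 2q - 2  ⇒  -5q = -1  ⇒  q = 1/5.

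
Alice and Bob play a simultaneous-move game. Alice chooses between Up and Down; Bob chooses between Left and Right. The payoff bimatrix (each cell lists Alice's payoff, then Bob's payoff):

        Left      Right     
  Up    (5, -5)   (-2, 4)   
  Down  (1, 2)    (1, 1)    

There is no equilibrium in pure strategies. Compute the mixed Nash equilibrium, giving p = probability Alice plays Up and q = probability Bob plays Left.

Alice's mix must leave Bob indifferent between Left and Right.
  Bob's payoff to Left: p·(-5) + (1−p)·2 = -7p + 2
  Bob's payoff to Right: p·4 + (1−p)·1 = 3p + 1
  -7p + 2 = 3p + 1  ⇒  -10p = -1  ⇒  p = 1/10.
Bob's mix must leave Alice indifferent between Up and Down.
  Alice's payoff to Up: q·5 + (1−q)·(-2) = 7q - 2
  Alice's payoff to Down: q·1 + (1−q)·1 = 1
  7q - 2 = 1  ⇒  7q = 3  ⇒  q = 3/7.

p = 1/10, q = 3/7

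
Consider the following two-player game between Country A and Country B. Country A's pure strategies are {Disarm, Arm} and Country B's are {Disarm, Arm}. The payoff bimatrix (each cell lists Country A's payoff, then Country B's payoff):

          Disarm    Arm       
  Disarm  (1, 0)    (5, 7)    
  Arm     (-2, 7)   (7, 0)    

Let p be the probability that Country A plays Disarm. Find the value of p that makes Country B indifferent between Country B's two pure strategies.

p = 1/2

Country B's indifference between Disarm and Arm determines Country A's mixing probability p:
  Country B's payoff to Disarm: p·0 + (1−p)·7 = -7p + 7
  Country B's payoff to Arm: p·7 + (1−p)·0 = 7p
  -7p + 7 = 7p  ⇒  -14p = -7  ⇒  p = 1/2.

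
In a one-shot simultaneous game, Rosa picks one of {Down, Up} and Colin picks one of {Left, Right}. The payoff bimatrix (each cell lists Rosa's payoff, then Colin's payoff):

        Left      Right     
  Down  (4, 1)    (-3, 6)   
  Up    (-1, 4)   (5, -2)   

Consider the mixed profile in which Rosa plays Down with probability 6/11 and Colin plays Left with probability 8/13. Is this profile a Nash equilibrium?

Yes

Check Colin's indifference given Rosa's mix p = 6/11:
  payoff from Left = 26/11; payoff from Right = 26/11 — equal.
Check Rosa's indifference given Colin's mix q = 8/13:
  payoff from Down = 17/13; payoff from Up = 17/13 — equal.
Both players are indifferent, so neither can profitably deviate.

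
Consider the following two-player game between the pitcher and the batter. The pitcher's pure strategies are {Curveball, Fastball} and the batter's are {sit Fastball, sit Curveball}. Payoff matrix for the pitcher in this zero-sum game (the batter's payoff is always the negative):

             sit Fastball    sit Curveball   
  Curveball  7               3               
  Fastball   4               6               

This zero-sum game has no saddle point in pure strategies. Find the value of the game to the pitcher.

v = 5

The batter's mix must leave the pitcher indifferent between Curveball and Fastball.
  the pitcher's payoff from Curveball: q·7 + (1−q)·3 = 4q + 3
  the pitcher's payoff from Fastball: q·4 + (1−q)·6 = -2q + 6
  4q + 3 = -2q + 6  ⇒  6q = 3  ⇒  q = 1/2.
The value is the pitcher's expected payoff against this mix (using Curveball): (1/2)·7 + (1/2)·3 = 5.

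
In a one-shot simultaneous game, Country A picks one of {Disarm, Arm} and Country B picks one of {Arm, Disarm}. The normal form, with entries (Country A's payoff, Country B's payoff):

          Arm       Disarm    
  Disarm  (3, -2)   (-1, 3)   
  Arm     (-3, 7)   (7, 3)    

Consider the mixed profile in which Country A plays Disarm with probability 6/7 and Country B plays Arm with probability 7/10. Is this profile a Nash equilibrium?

Given Country A's mix p = 6/7, Country B's payoff from Arm is -5/7 but from Disarm is 3. Country B strictly prefers Disarm, so Country B would not mix.
So the proposed profile is not a Nash equilibrium.

No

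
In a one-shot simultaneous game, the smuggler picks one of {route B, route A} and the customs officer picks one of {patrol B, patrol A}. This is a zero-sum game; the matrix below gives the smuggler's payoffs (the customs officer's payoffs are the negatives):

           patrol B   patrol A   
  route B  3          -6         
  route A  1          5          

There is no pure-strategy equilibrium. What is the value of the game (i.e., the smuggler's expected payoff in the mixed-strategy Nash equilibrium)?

The smuggler's indifference between route B and route A determines the customs officer's mixing probability q:
  the smuggler's payoff from route B: q·3 + (1−q)·(-6) = 9q - 6
  the smuggler's payoff from route A: q·1 + (1−q)·5 = -4q + 5
  9q - 6 = -4q + 5  ⇒  13q = 11  ⇒  q = 11/13.
The value is the smuggler's expected payoff against this mix (using route B): (11/13)·3 + (2/13)·(-6) = 21/13.

v = 21/13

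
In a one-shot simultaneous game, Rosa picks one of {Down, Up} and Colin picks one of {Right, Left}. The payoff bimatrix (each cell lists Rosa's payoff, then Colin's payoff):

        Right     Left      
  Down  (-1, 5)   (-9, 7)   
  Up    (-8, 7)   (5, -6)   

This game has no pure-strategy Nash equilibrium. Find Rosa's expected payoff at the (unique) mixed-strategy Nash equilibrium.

-11/3

Rosa's indifference between Down and Up determines Colin's mixing probability q:
  Rosa's expected payoff from Down: q·(-1) + (1−q)·(-9) = 8q - 9
  Rosa's expected payoff from Up: q·(-8) + (1−q)·5 = -13q + 5
  8q - 9 = -13q + 5  ⇒  21q = 14  ⇒  q = 2/3.
At equilibrium Rosa is indifferent across rows, so Rosa's payoff equals the payoff from Down: (2/3)·(-1) + (1/3)·(-9) = -11/3.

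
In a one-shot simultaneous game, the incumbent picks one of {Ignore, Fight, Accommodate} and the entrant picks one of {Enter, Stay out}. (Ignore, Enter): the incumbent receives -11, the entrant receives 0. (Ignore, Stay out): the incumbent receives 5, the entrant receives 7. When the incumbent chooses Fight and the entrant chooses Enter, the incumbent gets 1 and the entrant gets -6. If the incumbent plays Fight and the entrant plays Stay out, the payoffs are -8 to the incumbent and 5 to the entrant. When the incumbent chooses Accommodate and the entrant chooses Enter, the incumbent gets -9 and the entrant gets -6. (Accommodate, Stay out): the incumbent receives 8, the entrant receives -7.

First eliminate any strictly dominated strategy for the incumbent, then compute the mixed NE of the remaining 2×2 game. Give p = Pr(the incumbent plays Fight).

The incumbent's strategy Ignore is strictly dominated by Accommodate: -9 > -11 and 8 > 5. Eliminate Ignore.
The incumbent's mix must leave the entrant indifferent between Enter and Stay out.
  the entrant's payoff to Enter: p·(-6) + (1−p)·(-6) = -6
  the entrant's payoff to Stay out: p·5 + (1−p)·(-7) = 12p - 7
  -6 = 12p - 7  ⇒  -12p = -1  ⇒  p = 1/12.

p = 1/12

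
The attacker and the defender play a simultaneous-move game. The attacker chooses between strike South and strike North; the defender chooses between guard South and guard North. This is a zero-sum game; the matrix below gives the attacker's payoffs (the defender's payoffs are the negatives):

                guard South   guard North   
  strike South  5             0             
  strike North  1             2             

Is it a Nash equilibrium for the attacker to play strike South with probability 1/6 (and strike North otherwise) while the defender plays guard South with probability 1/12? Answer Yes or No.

No

Given the defender's mix q = 1/12, the attacker's payoff from strike South is 5/12 but from strike North is 23/12. The attacker strictly prefers strike North, so the attacker would not mix.
So the proposed profile is not a Nash equilibrium.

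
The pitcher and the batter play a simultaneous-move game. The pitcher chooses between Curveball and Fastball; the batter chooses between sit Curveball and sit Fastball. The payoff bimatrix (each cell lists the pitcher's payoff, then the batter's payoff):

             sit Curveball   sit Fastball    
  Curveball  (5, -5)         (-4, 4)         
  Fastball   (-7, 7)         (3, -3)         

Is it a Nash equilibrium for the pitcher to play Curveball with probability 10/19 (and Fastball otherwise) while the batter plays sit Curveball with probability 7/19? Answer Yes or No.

Check the batter's indifference given the pitcher's mix p = 10/19:
  payoff from sit Curveball = 13/19; payoff from sit Fastball = 13/19 — equal.
Check the pitcher's indifference given the batter's mix q = 7/19:
  payoff from Curveball = -13/19; payoff from Fastball = -13/19 — equal.
Both players are indifferent, so neither can profitably deviate.

Yes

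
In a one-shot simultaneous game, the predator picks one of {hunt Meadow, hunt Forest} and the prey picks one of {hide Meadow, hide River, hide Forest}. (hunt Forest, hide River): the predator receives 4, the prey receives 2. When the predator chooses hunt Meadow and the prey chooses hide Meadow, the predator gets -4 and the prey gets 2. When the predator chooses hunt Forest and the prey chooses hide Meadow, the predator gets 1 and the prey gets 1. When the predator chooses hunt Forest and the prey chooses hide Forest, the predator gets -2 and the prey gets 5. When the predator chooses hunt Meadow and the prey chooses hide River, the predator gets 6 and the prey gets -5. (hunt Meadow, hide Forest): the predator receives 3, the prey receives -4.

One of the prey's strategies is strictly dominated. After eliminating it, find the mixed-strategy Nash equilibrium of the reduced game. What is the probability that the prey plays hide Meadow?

The prey's strategy hide River is strictly dominated by hide Forest: -4 > -5 and 5 > 2. Eliminate hide River.
Set the predator's expected payoff from hunt Meadow equal to that from hunt Forest:
  the predator's payoff to hunt Meadow: q·(-4) + (1−q)·3 = -7q + 3
  the predator's payoff to hunt Forest: q·1 + (1−q)·(-2) = 3q - 2
  -7q + 3 = 3q - 2  ⇒  -10q = -5  ⇒  q = 1/2.

q = 1/2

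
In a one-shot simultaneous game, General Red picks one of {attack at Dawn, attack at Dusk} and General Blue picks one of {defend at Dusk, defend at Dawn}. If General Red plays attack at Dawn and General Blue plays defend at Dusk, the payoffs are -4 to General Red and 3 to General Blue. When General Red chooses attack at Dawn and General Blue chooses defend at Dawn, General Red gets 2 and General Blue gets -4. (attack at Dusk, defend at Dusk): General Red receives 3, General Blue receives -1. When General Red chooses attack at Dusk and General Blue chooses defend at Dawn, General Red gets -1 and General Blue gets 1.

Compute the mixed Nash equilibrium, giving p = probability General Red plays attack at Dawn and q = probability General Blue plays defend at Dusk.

Set General Blue's expected payoff from defend at Dusk equal to that from defend at Dawn:
  General Blue's payoff from defend at Dusk: p·3 + (1−p)·(-1) = 4p - 1
  General Blue's payoff from defend at Dawn: p·(-4) + (1−p)·1 = -5p + 1
  4p - 1 = -5p + 1  ⇒  9p = 2  ⇒  p = 2/9.
For General Red to be willing to mix, General Red must be indifferent between attack at Dawn and attack at Dusk, which pins down General Blue's mix.
  General Red's payoff to attack at Dawn: q·(-4) + (1−q)·2 = -6q + 2
  General Red's payoff to attack at Dusk: q·3 + (1−q)·(-1) = 4q - 1
  -6q + 2 = 4q - 1  ⇒  -10q = -3  ⇒  q = 3/10.

p = 2/9, q = 3/10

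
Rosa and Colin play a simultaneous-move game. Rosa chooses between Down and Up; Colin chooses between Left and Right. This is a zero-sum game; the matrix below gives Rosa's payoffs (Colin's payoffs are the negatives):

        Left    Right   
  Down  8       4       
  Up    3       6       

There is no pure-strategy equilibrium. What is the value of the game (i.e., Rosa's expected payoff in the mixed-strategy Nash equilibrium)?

v = 36/7

Colin's mix must leave Rosa indifferent between Down and Up.
  Rosa's payoff to Down: q·8 + (1−q)·4 = 4q + 4
  Rosa's payoff to Up: q·3 + (1−q)·6 = -3q + 6
  4q + 4 = -3q + 6  ⇒  7q = 2  ⇒  q = 2/7.
The value is Rosa's expected payoff against this mix (using Down): (2/7)·8 + (5/7)·4 = 36/7.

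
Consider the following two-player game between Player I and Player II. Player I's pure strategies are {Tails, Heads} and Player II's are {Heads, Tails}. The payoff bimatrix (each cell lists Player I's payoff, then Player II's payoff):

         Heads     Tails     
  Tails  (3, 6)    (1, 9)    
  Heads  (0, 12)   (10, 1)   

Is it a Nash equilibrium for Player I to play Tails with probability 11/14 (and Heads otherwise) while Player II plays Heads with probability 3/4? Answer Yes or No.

Check Player II's indifference given Player I's mix p = 11/14:
  payoff from Heads = 51/7; payoff from Tails = 51/7 — equal.
Check Player I's indifference given Player II's mix q = 3/4:
  payoff from Tails = 5/2; payoff from Heads = 5/2 — equal.
Both players are indifferent, so neither can profitably deviate.

Yes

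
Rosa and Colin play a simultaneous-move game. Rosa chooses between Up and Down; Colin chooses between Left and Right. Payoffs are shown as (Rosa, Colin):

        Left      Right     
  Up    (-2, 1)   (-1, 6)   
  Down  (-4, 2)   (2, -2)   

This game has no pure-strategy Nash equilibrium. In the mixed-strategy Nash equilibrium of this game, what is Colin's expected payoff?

14/9

For Colin to be willing to mix, Colin must be indifferent between Left and Right, which pins down Rosa's mix.
  Colin's payoff to Left: p·1 + (1−p)·2 = -p + 2
  Colin's payoff to Right: p·6 + (1−p)·(-2) = 8p - 2
  -p + 2 = 8p - 2  ⇒  -9p = -4  ⇒  p = 4/9.
At equilibrium Colin is indifferent across columns, so Colin's payoff equals the payoff from Left: (4/9)·1 + (5/9)·2 = 14/9.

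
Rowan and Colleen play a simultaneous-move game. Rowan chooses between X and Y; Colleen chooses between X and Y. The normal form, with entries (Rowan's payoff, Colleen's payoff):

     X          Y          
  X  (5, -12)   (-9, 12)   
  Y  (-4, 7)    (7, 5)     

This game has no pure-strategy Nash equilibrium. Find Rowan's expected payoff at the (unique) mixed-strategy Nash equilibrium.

Rowan's indifference between X and Y determines Colleen's mixing probability q:
  Rowan's expected payoff from X: q·5 + (1−q)·(-9) = 14q - 9
  Rowan's expected payoff from Y: q·(-4) + (1−q)·7 = -11q + 7
  14q - 9 = -11q + 7  ⇒  25q = 16  ⇒  q = 16/25.
At equilibrium Rowan is indifferent across rows, so Rowan's payoff equals the payoff from X: (16/25)·5 + (9/25)·(-9) = -1/25.

-1/25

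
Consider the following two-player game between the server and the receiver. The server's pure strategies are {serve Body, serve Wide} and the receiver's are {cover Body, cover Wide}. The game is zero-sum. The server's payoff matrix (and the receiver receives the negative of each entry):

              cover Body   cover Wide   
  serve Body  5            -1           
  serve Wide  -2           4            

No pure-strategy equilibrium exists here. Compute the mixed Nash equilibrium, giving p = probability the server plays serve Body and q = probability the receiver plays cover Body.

p = 1/2, q = 5/12

The receiver's indifference between cover Body and cover Wide determines the server's mixing probability p:
  the receiver's payoff to cover Body: p·(-5) + (1−p)·2 = -7p + 2
  the receiver's payoff to cover Wide: p·1 + (1−p)·(-4) = 5p - 4
  -7p + 2 = 5p - 4  ⇒  -12p = -6  ⇒  p = 1/2.
Set the server's expected payoff from serve Body equal to that from serve Wide:
  the server's payoff to serve Body: q·5 + (1−q)·(-1) = 6q - 1
  the server's payoff to serve Wide: q·(-2) + (1−q)·4 = -6q + 4
  6q - 1 = -6q + 4  ⇒  12q = 5  ⇒  q = 5/12.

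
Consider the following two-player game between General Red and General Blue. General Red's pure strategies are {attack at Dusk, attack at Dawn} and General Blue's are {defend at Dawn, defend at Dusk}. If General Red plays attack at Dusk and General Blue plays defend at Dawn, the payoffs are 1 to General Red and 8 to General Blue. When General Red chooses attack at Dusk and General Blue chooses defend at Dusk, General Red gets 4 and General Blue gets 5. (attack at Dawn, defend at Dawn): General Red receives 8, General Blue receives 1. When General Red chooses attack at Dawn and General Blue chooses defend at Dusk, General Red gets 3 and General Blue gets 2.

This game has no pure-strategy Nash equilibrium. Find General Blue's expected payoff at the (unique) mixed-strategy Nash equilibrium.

In a mixed equilibrium General Blue is indifferent between defend at Dawn and defend at Dusk; this condition fixes p.
  General Blue's payoff to defend at Dawn: p·8 + (1−p)·1 = 7p + 1
  General Blue's payoff to defend at Dusk: p·5 + (1−p)·2 = 3p + 2
  7p + 1 = 3p + 2  ⇒  4p = 1  ⇒  p = 1/4.
At equilibrium General Blue is indifferent across columns, so General Blue's payoff equals the payoff from defend at Dawn: (1/4)·8 + (3/4)·1 = 11/4.

11/4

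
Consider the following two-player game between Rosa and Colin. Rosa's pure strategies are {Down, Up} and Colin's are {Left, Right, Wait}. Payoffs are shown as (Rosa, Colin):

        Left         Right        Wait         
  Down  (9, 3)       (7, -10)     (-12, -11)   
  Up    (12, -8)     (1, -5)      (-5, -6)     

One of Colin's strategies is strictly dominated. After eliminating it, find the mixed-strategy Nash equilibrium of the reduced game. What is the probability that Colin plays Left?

q = 2/3

Colin's strategy Wait is strictly dominated by Right: -10 > -11 and -5 > -6. Eliminate Wait.
Colin's mix must leave Rosa indifferent between Down and Up.
  Rosa's payoff from Down: q·9 + (1−q)·7 = 2q + 7
  Rosa's payoff from Up: q·12 + (1−q)·1 = 11q + 1
  2q + 7 = 11q + 1  ⇒  -9q = -6  ⇒  q = 2/3.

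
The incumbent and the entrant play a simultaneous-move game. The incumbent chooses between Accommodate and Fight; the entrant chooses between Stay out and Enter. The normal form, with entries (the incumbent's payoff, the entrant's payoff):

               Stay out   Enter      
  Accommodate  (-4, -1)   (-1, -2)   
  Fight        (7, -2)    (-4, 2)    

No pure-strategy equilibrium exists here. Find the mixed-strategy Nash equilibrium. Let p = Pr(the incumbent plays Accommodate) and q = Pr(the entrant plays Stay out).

p = 4/5, q = 3/14

The incumbent's mix must leave the entrant indifferent between Stay out and Enter.
  the entrant's payoff from Stay out: p·(-1) + (1−p)·(-2) = p - 2
  the entrant's payoff from Enter: p·(-2) + (1−p)·2 = -4p + 2
  p - 2 = -4p + 2  ⇒  5p = 4  ⇒  p = 4/5.
In a mixed equilibrium the incumbent is indifferent between Accommodate and Fight; this condition fixes q.
  the incumbent's expected payoff from Accommodate: q·(-4) + (1−q)·(-1) = -3q - 1
  the incumbent's expected payoff from Fight: q·7 + (1−q)·(-4) = 11q - 4
  -3q - 1 = 11q - 4  ⇒  -14q = -3  ⇒  q = 3/14.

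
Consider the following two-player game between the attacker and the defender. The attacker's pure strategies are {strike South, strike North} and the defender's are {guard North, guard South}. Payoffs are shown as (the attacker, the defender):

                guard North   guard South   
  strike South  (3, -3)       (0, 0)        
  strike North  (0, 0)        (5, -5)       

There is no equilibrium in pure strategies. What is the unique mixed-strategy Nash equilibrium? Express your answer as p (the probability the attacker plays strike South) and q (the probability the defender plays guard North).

p = 5/8, q = 5/8

Set the defender's expected payoff from guard North equal to that from guard South:
  the defender's expected payoff from guard North: p·(-3) + (1−p)·0 = -3p
  the defender's expected payoff from guard South: p·0 + (1−p)·(-5) = 5p - 5
  -3p = 5p - 5  ⇒  -8p = -5  ⇒  p = 5/8.
Set the attacker's expected payoff from strike South equal to that from strike North:
  the attacker's payoff from strike South: q·3 + (1−q)·0 = 3q
  the attacker's payoff from strike North: q·0 + (1−q)·5 = -5q + 5
  3q = -5q + 5  ⇒  8q = 5  ⇒  q = 5/8.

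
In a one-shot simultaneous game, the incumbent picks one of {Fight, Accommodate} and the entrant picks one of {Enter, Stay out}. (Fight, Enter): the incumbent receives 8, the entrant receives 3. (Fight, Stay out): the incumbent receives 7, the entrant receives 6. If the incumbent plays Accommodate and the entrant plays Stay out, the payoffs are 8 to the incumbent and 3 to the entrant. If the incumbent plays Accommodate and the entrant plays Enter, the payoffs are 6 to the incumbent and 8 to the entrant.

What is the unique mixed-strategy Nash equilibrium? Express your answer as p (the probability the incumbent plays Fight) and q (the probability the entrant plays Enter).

The entrant's indifference between Enter and Stay out determines the incumbent's mixing probability p:
  the entrant's expected payoff from Enter: p·3 + (1−p)·8 = -5p + 8
  the entrant's expected payoff from Stay out: p·6 + (1−p)·3 = 3p + 3
  -5p + 8 = 3p + 3  ⇒  -8p = -5  ⇒  p = 5/8.
The incumbent's indifference between Fight and Accommodate determines the entrant's mixing probability q:
  the incumbent's expected payoff from Fight: q·8 + (1−q)·7 = q + 7
  the incumbent's expected payoff from Accommodate: q·6 + (1−q)·8 = -2q + 8
  q + 7 = -2q + 8  ⇒  3q = 1  ⇒  q = 1/3.

p = 5/8, q = 1/3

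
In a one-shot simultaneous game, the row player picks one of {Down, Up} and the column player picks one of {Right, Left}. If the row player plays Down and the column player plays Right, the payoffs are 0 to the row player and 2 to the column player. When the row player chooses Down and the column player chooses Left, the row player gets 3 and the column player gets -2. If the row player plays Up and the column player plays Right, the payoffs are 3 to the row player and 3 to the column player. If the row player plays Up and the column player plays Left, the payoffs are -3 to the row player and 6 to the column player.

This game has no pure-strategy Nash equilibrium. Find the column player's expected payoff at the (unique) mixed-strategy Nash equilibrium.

18/7

In a mixed equilibrium the column player is indifferent between Right and Left; this condition fixes p.
  the column player's expected payoff from Right: p·2 + (1−p)·3 = -p + 3
  the column player's expected payoff from Left: p·(-2) + (1−p)·6 = -8p + 6
  -p + 3 = -8p + 6  ⇒  7p = 3  ⇒  p = 3/7.
At equilibrium the column player is indifferent across columns, so the column player's payoff equals the payoff from Right: (3/7)·2 + (4/7)·3 = 18/7.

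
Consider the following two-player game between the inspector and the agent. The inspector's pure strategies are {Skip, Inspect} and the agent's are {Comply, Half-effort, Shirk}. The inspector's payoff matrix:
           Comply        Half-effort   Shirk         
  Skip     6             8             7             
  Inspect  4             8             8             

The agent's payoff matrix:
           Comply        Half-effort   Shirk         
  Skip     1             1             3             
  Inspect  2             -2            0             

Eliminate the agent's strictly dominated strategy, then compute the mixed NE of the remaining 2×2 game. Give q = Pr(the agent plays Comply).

The agent's strategy Half-effort is strictly dominated by Shirk: 3 > 1 and 0 > -2. Eliminate Half-effort.
In a mixed equilibrium the inspector is indifferent between Skip and Inspect; this condition fixes q.
  the inspector's payoff from Skip: q·6 + (1−q)·7 = -q + 7
  the inspector's payoff from Inspect: q·4 + (1−q)·8 = -4q + 8
  -q + 7 = -4q + 8  ⇒  3q = 1  ⇒  q = 1/3.

q = 1/3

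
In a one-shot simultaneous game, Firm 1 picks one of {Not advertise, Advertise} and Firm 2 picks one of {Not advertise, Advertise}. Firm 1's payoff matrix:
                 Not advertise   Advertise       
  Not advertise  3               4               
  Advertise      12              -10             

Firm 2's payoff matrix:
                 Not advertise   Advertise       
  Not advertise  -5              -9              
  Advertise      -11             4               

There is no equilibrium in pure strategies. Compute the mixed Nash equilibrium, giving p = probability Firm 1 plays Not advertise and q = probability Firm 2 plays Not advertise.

In a mixed equilibrium Firm 2 is indifferent between Not advertise and Advertise; this condition fixes p.
  Firm 2's payoff to Not advertise: p·(-5) + (1−p)·(-11) = 6p - 11
  Firm 2's payoff to Advertise: p·(-9) + (1−p)·4 = -13p + 4
  6p - 11 = -13p + 4  ⇒  19p = 15  ⇒  p = 15/19.
Firm 1's indifference between Not advertise and Advertise determines Firm 2's mixing probability q:
  Firm 1's expected payoff from Not advertise: q·3 + (1−q)·4 = -q + 4
  Firm 1's expected payoff from Advertise: q·12 + (1−q)·(-10) = 22q - 10
  -q + 4 = 22q - 10  ⇒  -23q = -14  ⇒  q = 14/23.

p = 15/19, q = 14/23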